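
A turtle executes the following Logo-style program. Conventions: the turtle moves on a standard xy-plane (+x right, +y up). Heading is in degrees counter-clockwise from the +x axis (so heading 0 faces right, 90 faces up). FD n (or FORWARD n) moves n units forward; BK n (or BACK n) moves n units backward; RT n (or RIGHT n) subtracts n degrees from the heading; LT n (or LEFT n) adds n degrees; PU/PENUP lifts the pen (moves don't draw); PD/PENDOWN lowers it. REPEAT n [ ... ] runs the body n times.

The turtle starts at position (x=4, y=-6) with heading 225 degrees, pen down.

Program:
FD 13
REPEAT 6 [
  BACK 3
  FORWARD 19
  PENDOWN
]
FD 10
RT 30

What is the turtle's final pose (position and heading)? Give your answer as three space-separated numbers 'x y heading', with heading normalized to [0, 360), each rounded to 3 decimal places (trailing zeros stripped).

Answer: -80.146 -90.146 195

Derivation:
Executing turtle program step by step:
Start: pos=(4,-6), heading=225, pen down
FD 13: (4,-6) -> (-5.192,-15.192) [heading=225, draw]
REPEAT 6 [
  -- iteration 1/6 --
  BK 3: (-5.192,-15.192) -> (-3.071,-13.071) [heading=225, draw]
  FD 19: (-3.071,-13.071) -> (-16.506,-26.506) [heading=225, draw]
  PD: pen down
  -- iteration 2/6 --
  BK 3: (-16.506,-26.506) -> (-14.385,-24.385) [heading=225, draw]
  FD 19: (-14.385,-24.385) -> (-27.82,-37.82) [heading=225, draw]
  PD: pen down
  -- iteration 3/6 --
  BK 3: (-27.82,-37.82) -> (-25.698,-35.698) [heading=225, draw]
  FD 19: (-25.698,-35.698) -> (-39.134,-49.134) [heading=225, draw]
  PD: pen down
  -- iteration 4/6 --
  BK 3: (-39.134,-49.134) -> (-37.012,-47.012) [heading=225, draw]
  FD 19: (-37.012,-47.012) -> (-50.447,-60.447) [heading=225, draw]
  PD: pen down
  -- iteration 5/6 --
  BK 3: (-50.447,-60.447) -> (-48.326,-58.326) [heading=225, draw]
  FD 19: (-48.326,-58.326) -> (-61.761,-71.761) [heading=225, draw]
  PD: pen down
  -- iteration 6/6 --
  BK 3: (-61.761,-71.761) -> (-59.64,-69.64) [heading=225, draw]
  FD 19: (-59.64,-69.64) -> (-73.075,-83.075) [heading=225, draw]
  PD: pen down
]
FD 10: (-73.075,-83.075) -> (-80.146,-90.146) [heading=225, draw]
RT 30: heading 225 -> 195
Final: pos=(-80.146,-90.146), heading=195, 14 segment(s) drawn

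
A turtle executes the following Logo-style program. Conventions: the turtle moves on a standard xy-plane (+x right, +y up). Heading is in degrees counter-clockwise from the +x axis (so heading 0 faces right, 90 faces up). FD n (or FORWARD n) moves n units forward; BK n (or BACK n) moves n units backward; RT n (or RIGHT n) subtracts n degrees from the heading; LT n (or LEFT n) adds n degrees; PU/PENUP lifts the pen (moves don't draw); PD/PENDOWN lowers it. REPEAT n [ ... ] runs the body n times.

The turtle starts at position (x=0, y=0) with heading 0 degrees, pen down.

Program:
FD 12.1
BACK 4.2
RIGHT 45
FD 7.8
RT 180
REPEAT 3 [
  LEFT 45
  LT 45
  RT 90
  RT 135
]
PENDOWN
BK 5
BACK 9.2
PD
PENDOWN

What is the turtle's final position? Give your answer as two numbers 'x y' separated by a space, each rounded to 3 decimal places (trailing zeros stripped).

Executing turtle program step by step:
Start: pos=(0,0), heading=0, pen down
FD 12.1: (0,0) -> (12.1,0) [heading=0, draw]
BK 4.2: (12.1,0) -> (7.9,0) [heading=0, draw]
RT 45: heading 0 -> 315
FD 7.8: (7.9,0) -> (13.415,-5.515) [heading=315, draw]
RT 180: heading 315 -> 135
REPEAT 3 [
  -- iteration 1/3 --
  LT 45: heading 135 -> 180
  LT 45: heading 180 -> 225
  RT 90: heading 225 -> 135
  RT 135: heading 135 -> 0
  -- iteration 2/3 --
  LT 45: heading 0 -> 45
  LT 45: heading 45 -> 90
  RT 90: heading 90 -> 0
  RT 135: heading 0 -> 225
  -- iteration 3/3 --
  LT 45: heading 225 -> 270
  LT 45: heading 270 -> 315
  RT 90: heading 315 -> 225
  RT 135: heading 225 -> 90
]
PD: pen down
BK 5: (13.415,-5.515) -> (13.415,-10.515) [heading=90, draw]
BK 9.2: (13.415,-10.515) -> (13.415,-19.715) [heading=90, draw]
PD: pen down
PD: pen down
Final: pos=(13.415,-19.715), heading=90, 5 segment(s) drawn

Answer: 13.415 -19.715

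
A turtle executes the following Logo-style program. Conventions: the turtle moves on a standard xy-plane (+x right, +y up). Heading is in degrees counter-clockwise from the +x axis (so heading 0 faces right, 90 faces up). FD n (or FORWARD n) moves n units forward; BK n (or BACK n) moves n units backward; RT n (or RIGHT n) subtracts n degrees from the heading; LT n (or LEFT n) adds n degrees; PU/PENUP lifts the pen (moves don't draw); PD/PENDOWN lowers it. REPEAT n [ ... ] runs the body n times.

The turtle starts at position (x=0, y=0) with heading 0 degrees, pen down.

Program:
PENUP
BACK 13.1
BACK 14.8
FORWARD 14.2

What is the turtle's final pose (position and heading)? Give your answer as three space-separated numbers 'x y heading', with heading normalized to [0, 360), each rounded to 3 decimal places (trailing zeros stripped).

Executing turtle program step by step:
Start: pos=(0,0), heading=0, pen down
PU: pen up
BK 13.1: (0,0) -> (-13.1,0) [heading=0, move]
BK 14.8: (-13.1,0) -> (-27.9,0) [heading=0, move]
FD 14.2: (-27.9,0) -> (-13.7,0) [heading=0, move]
Final: pos=(-13.7,0), heading=0, 0 segment(s) drawn

Answer: -13.7 0 0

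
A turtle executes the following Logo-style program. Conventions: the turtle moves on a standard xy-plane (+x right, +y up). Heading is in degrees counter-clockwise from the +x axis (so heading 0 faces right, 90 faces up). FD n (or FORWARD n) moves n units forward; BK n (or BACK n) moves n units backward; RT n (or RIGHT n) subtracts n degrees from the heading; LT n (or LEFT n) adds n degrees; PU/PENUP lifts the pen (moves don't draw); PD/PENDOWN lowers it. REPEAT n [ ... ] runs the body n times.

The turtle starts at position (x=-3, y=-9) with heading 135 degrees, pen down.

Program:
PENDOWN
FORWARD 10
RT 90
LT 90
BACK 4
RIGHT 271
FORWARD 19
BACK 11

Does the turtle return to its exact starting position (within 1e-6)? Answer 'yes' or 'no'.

Executing turtle program step by step:
Start: pos=(-3,-9), heading=135, pen down
PD: pen down
FD 10: (-3,-9) -> (-10.071,-1.929) [heading=135, draw]
RT 90: heading 135 -> 45
LT 90: heading 45 -> 135
BK 4: (-10.071,-1.929) -> (-7.243,-4.757) [heading=135, draw]
RT 271: heading 135 -> 224
FD 19: (-7.243,-4.757) -> (-20.91,-17.956) [heading=224, draw]
BK 11: (-20.91,-17.956) -> (-12.997,-10.315) [heading=224, draw]
Final: pos=(-12.997,-10.315), heading=224, 4 segment(s) drawn

Start position: (-3, -9)
Final position: (-12.997, -10.315)
Distance = 10.083; >= 1e-6 -> NOT closed

Answer: no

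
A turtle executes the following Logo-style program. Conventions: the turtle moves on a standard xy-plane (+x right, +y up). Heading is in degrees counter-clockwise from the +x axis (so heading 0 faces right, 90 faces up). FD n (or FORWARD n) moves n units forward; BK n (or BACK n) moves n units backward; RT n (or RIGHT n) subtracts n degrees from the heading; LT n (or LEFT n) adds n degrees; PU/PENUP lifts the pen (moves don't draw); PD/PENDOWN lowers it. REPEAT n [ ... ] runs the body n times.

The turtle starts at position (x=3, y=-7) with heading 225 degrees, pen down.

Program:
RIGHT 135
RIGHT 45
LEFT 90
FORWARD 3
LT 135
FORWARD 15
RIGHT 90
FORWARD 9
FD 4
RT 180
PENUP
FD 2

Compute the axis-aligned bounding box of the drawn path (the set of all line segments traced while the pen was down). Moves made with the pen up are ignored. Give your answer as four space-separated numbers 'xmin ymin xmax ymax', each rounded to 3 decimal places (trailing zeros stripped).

Answer: -12.121 -19.879 3 -4.879

Derivation:
Executing turtle program step by step:
Start: pos=(3,-7), heading=225, pen down
RT 135: heading 225 -> 90
RT 45: heading 90 -> 45
LT 90: heading 45 -> 135
FD 3: (3,-7) -> (0.879,-4.879) [heading=135, draw]
LT 135: heading 135 -> 270
FD 15: (0.879,-4.879) -> (0.879,-19.879) [heading=270, draw]
RT 90: heading 270 -> 180
FD 9: (0.879,-19.879) -> (-8.121,-19.879) [heading=180, draw]
FD 4: (-8.121,-19.879) -> (-12.121,-19.879) [heading=180, draw]
RT 180: heading 180 -> 0
PU: pen up
FD 2: (-12.121,-19.879) -> (-10.121,-19.879) [heading=0, move]
Final: pos=(-10.121,-19.879), heading=0, 4 segment(s) drawn

Segment endpoints: x in {-12.121, -8.121, 0.879, 0.879, 3}, y in {-19.879, -7, -4.879}
xmin=-12.121, ymin=-19.879, xmax=3, ymax=-4.879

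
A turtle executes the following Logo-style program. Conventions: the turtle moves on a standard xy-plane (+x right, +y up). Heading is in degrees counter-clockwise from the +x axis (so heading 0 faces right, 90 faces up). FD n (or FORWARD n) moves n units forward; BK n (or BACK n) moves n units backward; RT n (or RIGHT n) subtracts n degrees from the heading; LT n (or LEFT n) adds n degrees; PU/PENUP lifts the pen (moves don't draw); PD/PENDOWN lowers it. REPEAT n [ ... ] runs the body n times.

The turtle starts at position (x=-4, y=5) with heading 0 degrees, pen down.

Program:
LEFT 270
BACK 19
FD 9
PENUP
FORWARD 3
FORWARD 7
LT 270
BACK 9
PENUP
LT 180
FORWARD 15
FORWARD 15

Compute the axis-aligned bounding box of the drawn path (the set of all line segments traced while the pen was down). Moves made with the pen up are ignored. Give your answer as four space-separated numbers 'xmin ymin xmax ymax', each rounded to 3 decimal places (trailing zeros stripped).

Executing turtle program step by step:
Start: pos=(-4,5), heading=0, pen down
LT 270: heading 0 -> 270
BK 19: (-4,5) -> (-4,24) [heading=270, draw]
FD 9: (-4,24) -> (-4,15) [heading=270, draw]
PU: pen up
FD 3: (-4,15) -> (-4,12) [heading=270, move]
FD 7: (-4,12) -> (-4,5) [heading=270, move]
LT 270: heading 270 -> 180
BK 9: (-4,5) -> (5,5) [heading=180, move]
PU: pen up
LT 180: heading 180 -> 0
FD 15: (5,5) -> (20,5) [heading=0, move]
FD 15: (20,5) -> (35,5) [heading=0, move]
Final: pos=(35,5), heading=0, 2 segment(s) drawn

Segment endpoints: x in {-4, -4, -4}, y in {5, 15, 24}
xmin=-4, ymin=5, xmax=-4, ymax=24

Answer: -4 5 -4 24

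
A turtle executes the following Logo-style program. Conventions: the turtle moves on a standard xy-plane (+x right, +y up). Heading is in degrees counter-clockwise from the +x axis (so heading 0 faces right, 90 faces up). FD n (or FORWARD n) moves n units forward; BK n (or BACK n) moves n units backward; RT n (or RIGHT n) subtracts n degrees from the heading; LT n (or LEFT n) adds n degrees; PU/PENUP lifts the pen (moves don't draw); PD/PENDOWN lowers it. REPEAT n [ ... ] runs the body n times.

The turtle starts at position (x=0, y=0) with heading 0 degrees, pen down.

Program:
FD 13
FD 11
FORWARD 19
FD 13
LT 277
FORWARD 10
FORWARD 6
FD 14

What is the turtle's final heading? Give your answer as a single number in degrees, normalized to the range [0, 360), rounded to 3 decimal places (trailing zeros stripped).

Answer: 277

Derivation:
Executing turtle program step by step:
Start: pos=(0,0), heading=0, pen down
FD 13: (0,0) -> (13,0) [heading=0, draw]
FD 11: (13,0) -> (24,0) [heading=0, draw]
FD 19: (24,0) -> (43,0) [heading=0, draw]
FD 13: (43,0) -> (56,0) [heading=0, draw]
LT 277: heading 0 -> 277
FD 10: (56,0) -> (57.219,-9.925) [heading=277, draw]
FD 6: (57.219,-9.925) -> (57.95,-15.881) [heading=277, draw]
FD 14: (57.95,-15.881) -> (59.656,-29.776) [heading=277, draw]
Final: pos=(59.656,-29.776), heading=277, 7 segment(s) drawn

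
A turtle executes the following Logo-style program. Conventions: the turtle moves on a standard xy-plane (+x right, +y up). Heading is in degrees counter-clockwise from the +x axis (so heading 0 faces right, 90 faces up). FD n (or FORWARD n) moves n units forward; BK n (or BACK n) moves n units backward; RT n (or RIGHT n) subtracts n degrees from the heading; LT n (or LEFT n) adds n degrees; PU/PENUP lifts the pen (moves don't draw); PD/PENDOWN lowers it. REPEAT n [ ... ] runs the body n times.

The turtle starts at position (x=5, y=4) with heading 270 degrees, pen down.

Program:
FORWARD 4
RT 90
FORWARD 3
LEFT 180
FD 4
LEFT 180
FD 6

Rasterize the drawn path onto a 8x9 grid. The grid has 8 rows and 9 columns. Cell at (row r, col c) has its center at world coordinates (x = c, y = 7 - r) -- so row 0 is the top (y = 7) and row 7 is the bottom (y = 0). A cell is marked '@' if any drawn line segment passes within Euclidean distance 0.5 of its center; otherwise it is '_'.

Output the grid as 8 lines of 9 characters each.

Answer: _________
_________
_________
_____@___
_____@___
_____@___
_____@___
@@@@@@@__

Derivation:
Segment 0: (5,4) -> (5,0)
Segment 1: (5,0) -> (2,0)
Segment 2: (2,0) -> (6,-0)
Segment 3: (6,-0) -> (-0,0)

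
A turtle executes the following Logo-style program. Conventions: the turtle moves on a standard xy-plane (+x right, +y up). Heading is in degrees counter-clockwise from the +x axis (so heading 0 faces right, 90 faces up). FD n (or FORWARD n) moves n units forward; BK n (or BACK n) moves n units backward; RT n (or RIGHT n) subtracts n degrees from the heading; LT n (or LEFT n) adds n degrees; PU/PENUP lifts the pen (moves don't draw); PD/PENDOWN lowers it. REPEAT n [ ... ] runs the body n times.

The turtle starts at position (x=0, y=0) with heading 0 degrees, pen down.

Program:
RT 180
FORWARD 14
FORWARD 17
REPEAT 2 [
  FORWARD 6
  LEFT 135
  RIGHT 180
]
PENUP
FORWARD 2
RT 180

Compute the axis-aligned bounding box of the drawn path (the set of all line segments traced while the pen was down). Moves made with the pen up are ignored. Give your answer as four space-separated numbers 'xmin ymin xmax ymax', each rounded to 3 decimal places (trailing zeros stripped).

Executing turtle program step by step:
Start: pos=(0,0), heading=0, pen down
RT 180: heading 0 -> 180
FD 14: (0,0) -> (-14,0) [heading=180, draw]
FD 17: (-14,0) -> (-31,0) [heading=180, draw]
REPEAT 2 [
  -- iteration 1/2 --
  FD 6: (-31,0) -> (-37,0) [heading=180, draw]
  LT 135: heading 180 -> 315
  RT 180: heading 315 -> 135
  -- iteration 2/2 --
  FD 6: (-37,0) -> (-41.243,4.243) [heading=135, draw]
  LT 135: heading 135 -> 270
  RT 180: heading 270 -> 90
]
PU: pen up
FD 2: (-41.243,4.243) -> (-41.243,6.243) [heading=90, move]
RT 180: heading 90 -> 270
Final: pos=(-41.243,6.243), heading=270, 4 segment(s) drawn

Segment endpoints: x in {-41.243, -37, -31, -14, 0}, y in {0, 0, 0, 0, 4.243}
xmin=-41.243, ymin=0, xmax=0, ymax=4.243

Answer: -41.243 0 0 4.243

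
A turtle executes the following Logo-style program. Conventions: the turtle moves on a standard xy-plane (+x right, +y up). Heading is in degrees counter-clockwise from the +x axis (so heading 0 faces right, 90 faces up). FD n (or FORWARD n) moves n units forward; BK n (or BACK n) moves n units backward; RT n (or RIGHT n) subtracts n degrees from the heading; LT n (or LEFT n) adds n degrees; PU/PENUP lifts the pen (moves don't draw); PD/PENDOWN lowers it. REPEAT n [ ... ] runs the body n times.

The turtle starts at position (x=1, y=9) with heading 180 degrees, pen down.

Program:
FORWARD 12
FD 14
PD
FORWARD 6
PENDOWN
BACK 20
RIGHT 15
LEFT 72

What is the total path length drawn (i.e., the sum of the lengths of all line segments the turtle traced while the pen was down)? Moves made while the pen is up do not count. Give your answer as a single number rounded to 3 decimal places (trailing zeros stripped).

Answer: 52

Derivation:
Executing turtle program step by step:
Start: pos=(1,9), heading=180, pen down
FD 12: (1,9) -> (-11,9) [heading=180, draw]
FD 14: (-11,9) -> (-25,9) [heading=180, draw]
PD: pen down
FD 6: (-25,9) -> (-31,9) [heading=180, draw]
PD: pen down
BK 20: (-31,9) -> (-11,9) [heading=180, draw]
RT 15: heading 180 -> 165
LT 72: heading 165 -> 237
Final: pos=(-11,9), heading=237, 4 segment(s) drawn

Segment lengths:
  seg 1: (1,9) -> (-11,9), length = 12
  seg 2: (-11,9) -> (-25,9), length = 14
  seg 3: (-25,9) -> (-31,9), length = 6
  seg 4: (-31,9) -> (-11,9), length = 20
Total = 52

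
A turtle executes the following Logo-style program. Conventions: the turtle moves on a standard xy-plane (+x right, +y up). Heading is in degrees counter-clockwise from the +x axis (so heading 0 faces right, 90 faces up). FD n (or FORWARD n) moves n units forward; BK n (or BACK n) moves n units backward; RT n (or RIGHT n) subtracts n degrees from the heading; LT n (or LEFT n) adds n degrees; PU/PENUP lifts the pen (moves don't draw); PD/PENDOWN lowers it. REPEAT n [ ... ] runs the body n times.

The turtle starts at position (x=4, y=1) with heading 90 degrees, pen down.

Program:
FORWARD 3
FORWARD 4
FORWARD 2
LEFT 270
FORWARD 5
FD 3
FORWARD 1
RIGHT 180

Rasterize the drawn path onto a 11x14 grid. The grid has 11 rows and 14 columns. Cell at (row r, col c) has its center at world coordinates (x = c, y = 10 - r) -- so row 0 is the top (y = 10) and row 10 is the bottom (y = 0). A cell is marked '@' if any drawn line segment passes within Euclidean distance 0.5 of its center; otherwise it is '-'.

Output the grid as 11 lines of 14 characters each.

Segment 0: (4,1) -> (4,4)
Segment 1: (4,4) -> (4,8)
Segment 2: (4,8) -> (4,10)
Segment 3: (4,10) -> (9,10)
Segment 4: (9,10) -> (12,10)
Segment 5: (12,10) -> (13,10)

Answer: ----@@@@@@@@@@
----@---------
----@---------
----@---------
----@---------
----@---------
----@---------
----@---------
----@---------
----@---------
--------------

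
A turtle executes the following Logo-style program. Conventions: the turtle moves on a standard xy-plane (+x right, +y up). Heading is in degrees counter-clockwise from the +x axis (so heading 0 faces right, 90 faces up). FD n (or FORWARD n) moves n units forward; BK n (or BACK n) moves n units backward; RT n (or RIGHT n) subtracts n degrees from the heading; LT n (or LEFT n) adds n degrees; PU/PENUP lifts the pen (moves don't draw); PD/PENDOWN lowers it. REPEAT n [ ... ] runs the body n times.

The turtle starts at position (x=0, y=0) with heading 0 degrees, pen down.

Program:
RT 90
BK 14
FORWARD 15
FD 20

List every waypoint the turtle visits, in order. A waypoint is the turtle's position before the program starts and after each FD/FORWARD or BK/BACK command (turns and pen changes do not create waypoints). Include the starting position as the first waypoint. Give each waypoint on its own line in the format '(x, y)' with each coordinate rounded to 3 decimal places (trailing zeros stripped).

Answer: (0, 0)
(0, 14)
(0, -1)
(0, -21)

Derivation:
Executing turtle program step by step:
Start: pos=(0,0), heading=0, pen down
RT 90: heading 0 -> 270
BK 14: (0,0) -> (0,14) [heading=270, draw]
FD 15: (0,14) -> (0,-1) [heading=270, draw]
FD 20: (0,-1) -> (0,-21) [heading=270, draw]
Final: pos=(0,-21), heading=270, 3 segment(s) drawn
Waypoints (4 total):
(0, 0)
(0, 14)
(0, -1)
(0, -21)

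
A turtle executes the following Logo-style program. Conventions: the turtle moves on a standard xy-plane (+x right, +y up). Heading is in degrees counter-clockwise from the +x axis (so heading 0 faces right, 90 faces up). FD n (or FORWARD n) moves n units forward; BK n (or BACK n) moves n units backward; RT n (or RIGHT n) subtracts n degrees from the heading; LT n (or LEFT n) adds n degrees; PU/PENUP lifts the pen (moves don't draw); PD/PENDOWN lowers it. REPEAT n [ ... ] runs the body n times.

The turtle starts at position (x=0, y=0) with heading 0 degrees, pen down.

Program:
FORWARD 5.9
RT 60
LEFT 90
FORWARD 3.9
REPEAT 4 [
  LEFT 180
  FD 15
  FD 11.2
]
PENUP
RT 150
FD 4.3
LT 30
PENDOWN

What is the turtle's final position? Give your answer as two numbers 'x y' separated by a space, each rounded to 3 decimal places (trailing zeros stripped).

Answer: 7.127 -1.774

Derivation:
Executing turtle program step by step:
Start: pos=(0,0), heading=0, pen down
FD 5.9: (0,0) -> (5.9,0) [heading=0, draw]
RT 60: heading 0 -> 300
LT 90: heading 300 -> 30
FD 3.9: (5.9,0) -> (9.277,1.95) [heading=30, draw]
REPEAT 4 [
  -- iteration 1/4 --
  LT 180: heading 30 -> 210
  FD 15: (9.277,1.95) -> (-3.713,-5.55) [heading=210, draw]
  FD 11.2: (-3.713,-5.55) -> (-13.412,-11.15) [heading=210, draw]
  -- iteration 2/4 --
  LT 180: heading 210 -> 30
  FD 15: (-13.412,-11.15) -> (-0.422,-3.65) [heading=30, draw]
  FD 11.2: (-0.422,-3.65) -> (9.277,1.95) [heading=30, draw]
  -- iteration 3/4 --
  LT 180: heading 30 -> 210
  FD 15: (9.277,1.95) -> (-3.713,-5.55) [heading=210, draw]
  FD 11.2: (-3.713,-5.55) -> (-13.412,-11.15) [heading=210, draw]
  -- iteration 4/4 --
  LT 180: heading 210 -> 30
  FD 15: (-13.412,-11.15) -> (-0.422,-3.65) [heading=30, draw]
  FD 11.2: (-0.422,-3.65) -> (9.277,1.95) [heading=30, draw]
]
PU: pen up
RT 150: heading 30 -> 240
FD 4.3: (9.277,1.95) -> (7.127,-1.774) [heading=240, move]
LT 30: heading 240 -> 270
PD: pen down
Final: pos=(7.127,-1.774), heading=270, 10 segment(s) drawn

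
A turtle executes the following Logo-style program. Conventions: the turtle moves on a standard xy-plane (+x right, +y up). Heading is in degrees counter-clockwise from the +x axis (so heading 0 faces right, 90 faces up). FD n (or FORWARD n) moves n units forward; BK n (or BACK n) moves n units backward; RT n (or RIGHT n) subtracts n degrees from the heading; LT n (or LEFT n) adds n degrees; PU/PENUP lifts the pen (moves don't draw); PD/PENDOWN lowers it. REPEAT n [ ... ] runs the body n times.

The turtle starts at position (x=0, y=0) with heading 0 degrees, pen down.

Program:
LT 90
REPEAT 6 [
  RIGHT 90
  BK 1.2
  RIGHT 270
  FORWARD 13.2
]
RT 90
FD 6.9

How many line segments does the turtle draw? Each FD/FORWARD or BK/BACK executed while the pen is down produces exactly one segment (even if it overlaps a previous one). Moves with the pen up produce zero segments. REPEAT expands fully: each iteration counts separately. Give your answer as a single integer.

Answer: 13

Derivation:
Executing turtle program step by step:
Start: pos=(0,0), heading=0, pen down
LT 90: heading 0 -> 90
REPEAT 6 [
  -- iteration 1/6 --
  RT 90: heading 90 -> 0
  BK 1.2: (0,0) -> (-1.2,0) [heading=0, draw]
  RT 270: heading 0 -> 90
  FD 13.2: (-1.2,0) -> (-1.2,13.2) [heading=90, draw]
  -- iteration 2/6 --
  RT 90: heading 90 -> 0
  BK 1.2: (-1.2,13.2) -> (-2.4,13.2) [heading=0, draw]
  RT 270: heading 0 -> 90
  FD 13.2: (-2.4,13.2) -> (-2.4,26.4) [heading=90, draw]
  -- iteration 3/6 --
  RT 90: heading 90 -> 0
  BK 1.2: (-2.4,26.4) -> (-3.6,26.4) [heading=0, draw]
  RT 270: heading 0 -> 90
  FD 13.2: (-3.6,26.4) -> (-3.6,39.6) [heading=90, draw]
  -- iteration 4/6 --
  RT 90: heading 90 -> 0
  BK 1.2: (-3.6,39.6) -> (-4.8,39.6) [heading=0, draw]
  RT 270: heading 0 -> 90
  FD 13.2: (-4.8,39.6) -> (-4.8,52.8) [heading=90, draw]
  -- iteration 5/6 --
  RT 90: heading 90 -> 0
  BK 1.2: (-4.8,52.8) -> (-6,52.8) [heading=0, draw]
  RT 270: heading 0 -> 90
  FD 13.2: (-6,52.8) -> (-6,66) [heading=90, draw]
  -- iteration 6/6 --
  RT 90: heading 90 -> 0
  BK 1.2: (-6,66) -> (-7.2,66) [heading=0, draw]
  RT 270: heading 0 -> 90
  FD 13.2: (-7.2,66) -> (-7.2,79.2) [heading=90, draw]
]
RT 90: heading 90 -> 0
FD 6.9: (-7.2,79.2) -> (-0.3,79.2) [heading=0, draw]
Final: pos=(-0.3,79.2), heading=0, 13 segment(s) drawn
Segments drawn: 13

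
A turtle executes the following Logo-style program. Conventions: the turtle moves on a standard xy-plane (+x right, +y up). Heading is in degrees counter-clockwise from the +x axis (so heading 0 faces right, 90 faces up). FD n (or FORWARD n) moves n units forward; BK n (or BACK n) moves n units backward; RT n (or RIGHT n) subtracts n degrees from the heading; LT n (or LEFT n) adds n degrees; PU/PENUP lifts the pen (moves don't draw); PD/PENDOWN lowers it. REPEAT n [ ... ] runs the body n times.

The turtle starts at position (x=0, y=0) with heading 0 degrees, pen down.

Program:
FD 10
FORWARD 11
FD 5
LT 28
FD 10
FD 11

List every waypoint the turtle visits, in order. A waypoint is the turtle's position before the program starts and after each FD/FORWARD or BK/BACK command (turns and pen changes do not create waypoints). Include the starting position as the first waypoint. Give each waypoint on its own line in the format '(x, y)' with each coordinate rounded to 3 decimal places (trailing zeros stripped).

Executing turtle program step by step:
Start: pos=(0,0), heading=0, pen down
FD 10: (0,0) -> (10,0) [heading=0, draw]
FD 11: (10,0) -> (21,0) [heading=0, draw]
FD 5: (21,0) -> (26,0) [heading=0, draw]
LT 28: heading 0 -> 28
FD 10: (26,0) -> (34.829,4.695) [heading=28, draw]
FD 11: (34.829,4.695) -> (44.542,9.859) [heading=28, draw]
Final: pos=(44.542,9.859), heading=28, 5 segment(s) drawn
Waypoints (6 total):
(0, 0)
(10, 0)
(21, 0)
(26, 0)
(34.829, 4.695)
(44.542, 9.859)

Answer: (0, 0)
(10, 0)
(21, 0)
(26, 0)
(34.829, 4.695)
(44.542, 9.859)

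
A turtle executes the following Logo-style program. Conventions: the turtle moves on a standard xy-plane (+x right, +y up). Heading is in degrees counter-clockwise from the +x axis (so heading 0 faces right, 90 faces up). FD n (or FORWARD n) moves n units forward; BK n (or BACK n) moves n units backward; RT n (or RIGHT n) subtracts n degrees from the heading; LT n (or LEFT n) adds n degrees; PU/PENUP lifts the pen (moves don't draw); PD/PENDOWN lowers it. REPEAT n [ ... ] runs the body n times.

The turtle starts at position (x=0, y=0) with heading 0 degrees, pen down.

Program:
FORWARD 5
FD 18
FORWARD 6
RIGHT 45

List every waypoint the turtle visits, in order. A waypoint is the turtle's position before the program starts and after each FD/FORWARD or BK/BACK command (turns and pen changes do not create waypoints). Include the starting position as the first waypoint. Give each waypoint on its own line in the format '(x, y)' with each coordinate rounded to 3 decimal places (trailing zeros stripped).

Answer: (0, 0)
(5, 0)
(23, 0)
(29, 0)

Derivation:
Executing turtle program step by step:
Start: pos=(0,0), heading=0, pen down
FD 5: (0,0) -> (5,0) [heading=0, draw]
FD 18: (5,0) -> (23,0) [heading=0, draw]
FD 6: (23,0) -> (29,0) [heading=0, draw]
RT 45: heading 0 -> 315
Final: pos=(29,0), heading=315, 3 segment(s) drawn
Waypoints (4 total):
(0, 0)
(5, 0)
(23, 0)
(29, 0)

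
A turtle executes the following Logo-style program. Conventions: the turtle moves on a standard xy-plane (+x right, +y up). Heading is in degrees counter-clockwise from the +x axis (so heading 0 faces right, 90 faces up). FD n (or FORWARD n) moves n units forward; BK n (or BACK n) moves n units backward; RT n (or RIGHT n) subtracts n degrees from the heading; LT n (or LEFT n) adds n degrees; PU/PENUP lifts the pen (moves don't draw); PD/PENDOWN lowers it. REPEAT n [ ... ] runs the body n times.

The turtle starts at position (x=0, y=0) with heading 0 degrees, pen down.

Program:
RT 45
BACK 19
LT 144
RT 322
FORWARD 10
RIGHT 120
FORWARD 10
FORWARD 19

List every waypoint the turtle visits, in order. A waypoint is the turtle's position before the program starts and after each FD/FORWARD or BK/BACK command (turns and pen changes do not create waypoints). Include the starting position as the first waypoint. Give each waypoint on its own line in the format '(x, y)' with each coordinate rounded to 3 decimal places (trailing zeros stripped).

Executing turtle program step by step:
Start: pos=(0,0), heading=0, pen down
RT 45: heading 0 -> 315
BK 19: (0,0) -> (-13.435,13.435) [heading=315, draw]
LT 144: heading 315 -> 99
RT 322: heading 99 -> 137
FD 10: (-13.435,13.435) -> (-20.749,20.255) [heading=137, draw]
RT 120: heading 137 -> 17
FD 10: (-20.749,20.255) -> (-11.186,23.179) [heading=17, draw]
FD 19: (-11.186,23.179) -> (6.984,28.734) [heading=17, draw]
Final: pos=(6.984,28.734), heading=17, 4 segment(s) drawn
Waypoints (5 total):
(0, 0)
(-13.435, 13.435)
(-20.749, 20.255)
(-11.186, 23.179)
(6.984, 28.734)

Answer: (0, 0)
(-13.435, 13.435)
(-20.749, 20.255)
(-11.186, 23.179)
(6.984, 28.734)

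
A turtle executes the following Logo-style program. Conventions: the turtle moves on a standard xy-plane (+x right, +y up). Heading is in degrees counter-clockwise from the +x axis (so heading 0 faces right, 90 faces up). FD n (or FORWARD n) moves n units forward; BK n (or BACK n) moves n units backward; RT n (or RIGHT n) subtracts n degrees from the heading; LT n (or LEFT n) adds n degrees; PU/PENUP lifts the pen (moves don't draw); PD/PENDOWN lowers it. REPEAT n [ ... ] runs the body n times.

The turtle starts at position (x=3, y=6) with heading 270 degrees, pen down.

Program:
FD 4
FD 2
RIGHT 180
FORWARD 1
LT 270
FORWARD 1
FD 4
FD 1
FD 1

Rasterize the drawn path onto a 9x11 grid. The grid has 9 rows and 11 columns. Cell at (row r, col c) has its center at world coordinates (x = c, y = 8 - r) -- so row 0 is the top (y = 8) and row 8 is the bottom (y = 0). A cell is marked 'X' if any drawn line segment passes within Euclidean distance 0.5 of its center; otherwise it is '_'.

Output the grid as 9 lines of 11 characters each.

Answer: ___________
___________
___X_______
___X_______
___X_______
___X_______
___X_______
___XXXXXXXX
___X_______

Derivation:
Segment 0: (3,6) -> (3,2)
Segment 1: (3,2) -> (3,0)
Segment 2: (3,0) -> (3,1)
Segment 3: (3,1) -> (4,1)
Segment 4: (4,1) -> (8,1)
Segment 5: (8,1) -> (9,1)
Segment 6: (9,1) -> (10,1)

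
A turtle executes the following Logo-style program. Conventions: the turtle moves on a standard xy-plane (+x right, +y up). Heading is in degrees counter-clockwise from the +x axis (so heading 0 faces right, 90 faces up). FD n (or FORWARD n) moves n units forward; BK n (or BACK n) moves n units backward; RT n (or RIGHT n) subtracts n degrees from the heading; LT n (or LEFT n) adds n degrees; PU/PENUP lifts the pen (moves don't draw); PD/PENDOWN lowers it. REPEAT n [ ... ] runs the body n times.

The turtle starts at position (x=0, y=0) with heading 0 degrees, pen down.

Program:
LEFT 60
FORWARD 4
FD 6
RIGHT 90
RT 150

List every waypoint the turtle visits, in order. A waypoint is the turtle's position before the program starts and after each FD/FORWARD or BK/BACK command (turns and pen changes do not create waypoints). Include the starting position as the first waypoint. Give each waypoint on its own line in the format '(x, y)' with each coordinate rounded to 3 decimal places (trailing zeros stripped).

Answer: (0, 0)
(2, 3.464)
(5, 8.66)

Derivation:
Executing turtle program step by step:
Start: pos=(0,0), heading=0, pen down
LT 60: heading 0 -> 60
FD 4: (0,0) -> (2,3.464) [heading=60, draw]
FD 6: (2,3.464) -> (5,8.66) [heading=60, draw]
RT 90: heading 60 -> 330
RT 150: heading 330 -> 180
Final: pos=(5,8.66), heading=180, 2 segment(s) drawn
Waypoints (3 total):
(0, 0)
(2, 3.464)
(5, 8.66)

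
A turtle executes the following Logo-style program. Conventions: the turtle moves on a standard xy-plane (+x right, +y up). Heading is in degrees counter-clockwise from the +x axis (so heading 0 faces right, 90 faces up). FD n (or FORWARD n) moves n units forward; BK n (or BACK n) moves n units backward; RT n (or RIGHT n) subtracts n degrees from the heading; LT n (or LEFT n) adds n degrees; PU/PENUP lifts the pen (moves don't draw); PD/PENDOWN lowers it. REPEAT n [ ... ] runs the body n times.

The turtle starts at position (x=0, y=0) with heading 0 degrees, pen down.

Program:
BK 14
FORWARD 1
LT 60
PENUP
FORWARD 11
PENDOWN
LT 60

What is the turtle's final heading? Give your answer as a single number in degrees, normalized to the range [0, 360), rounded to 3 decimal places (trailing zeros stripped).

Answer: 120

Derivation:
Executing turtle program step by step:
Start: pos=(0,0), heading=0, pen down
BK 14: (0,0) -> (-14,0) [heading=0, draw]
FD 1: (-14,0) -> (-13,0) [heading=0, draw]
LT 60: heading 0 -> 60
PU: pen up
FD 11: (-13,0) -> (-7.5,9.526) [heading=60, move]
PD: pen down
LT 60: heading 60 -> 120
Final: pos=(-7.5,9.526), heading=120, 2 segment(s) drawn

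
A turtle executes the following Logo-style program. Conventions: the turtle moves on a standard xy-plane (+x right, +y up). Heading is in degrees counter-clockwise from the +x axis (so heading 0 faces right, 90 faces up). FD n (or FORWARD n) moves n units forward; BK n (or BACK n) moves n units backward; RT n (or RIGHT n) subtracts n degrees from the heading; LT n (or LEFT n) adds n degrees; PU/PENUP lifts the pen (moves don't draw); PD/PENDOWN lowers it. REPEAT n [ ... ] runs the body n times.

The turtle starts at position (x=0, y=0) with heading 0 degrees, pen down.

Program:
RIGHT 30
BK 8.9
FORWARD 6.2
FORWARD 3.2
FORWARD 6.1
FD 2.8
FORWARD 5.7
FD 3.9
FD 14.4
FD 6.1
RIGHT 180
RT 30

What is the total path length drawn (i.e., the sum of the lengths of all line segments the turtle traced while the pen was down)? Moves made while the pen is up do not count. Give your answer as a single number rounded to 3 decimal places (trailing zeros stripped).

Answer: 57.3

Derivation:
Executing turtle program step by step:
Start: pos=(0,0), heading=0, pen down
RT 30: heading 0 -> 330
BK 8.9: (0,0) -> (-7.708,4.45) [heading=330, draw]
FD 6.2: (-7.708,4.45) -> (-2.338,1.35) [heading=330, draw]
FD 3.2: (-2.338,1.35) -> (0.433,-0.25) [heading=330, draw]
FD 6.1: (0.433,-0.25) -> (5.716,-3.3) [heading=330, draw]
FD 2.8: (5.716,-3.3) -> (8.141,-4.7) [heading=330, draw]
FD 5.7: (8.141,-4.7) -> (13.077,-7.55) [heading=330, draw]
FD 3.9: (13.077,-7.55) -> (16.454,-9.5) [heading=330, draw]
FD 14.4: (16.454,-9.5) -> (28.925,-16.7) [heading=330, draw]
FD 6.1: (28.925,-16.7) -> (34.208,-19.75) [heading=330, draw]
RT 180: heading 330 -> 150
RT 30: heading 150 -> 120
Final: pos=(34.208,-19.75), heading=120, 9 segment(s) drawn

Segment lengths:
  seg 1: (0,0) -> (-7.708,4.45), length = 8.9
  seg 2: (-7.708,4.45) -> (-2.338,1.35), length = 6.2
  seg 3: (-2.338,1.35) -> (0.433,-0.25), length = 3.2
  seg 4: (0.433,-0.25) -> (5.716,-3.3), length = 6.1
  seg 5: (5.716,-3.3) -> (8.141,-4.7), length = 2.8
  seg 6: (8.141,-4.7) -> (13.077,-7.55), length = 5.7
  seg 7: (13.077,-7.55) -> (16.454,-9.5), length = 3.9
  seg 8: (16.454,-9.5) -> (28.925,-16.7), length = 14.4
  seg 9: (28.925,-16.7) -> (34.208,-19.75), length = 6.1
Total = 57.3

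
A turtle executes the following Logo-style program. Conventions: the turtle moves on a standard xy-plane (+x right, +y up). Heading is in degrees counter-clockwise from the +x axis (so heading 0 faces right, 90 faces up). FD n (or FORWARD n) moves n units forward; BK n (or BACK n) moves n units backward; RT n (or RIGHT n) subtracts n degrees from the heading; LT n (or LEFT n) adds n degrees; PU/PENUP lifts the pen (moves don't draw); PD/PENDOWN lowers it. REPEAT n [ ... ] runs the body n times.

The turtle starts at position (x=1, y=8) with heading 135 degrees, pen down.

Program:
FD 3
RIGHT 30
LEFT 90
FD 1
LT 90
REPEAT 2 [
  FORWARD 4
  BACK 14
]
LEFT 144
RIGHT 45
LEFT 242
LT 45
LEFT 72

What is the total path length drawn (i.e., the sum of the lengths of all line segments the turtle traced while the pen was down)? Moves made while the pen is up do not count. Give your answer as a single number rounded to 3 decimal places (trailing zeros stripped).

Answer: 40

Derivation:
Executing turtle program step by step:
Start: pos=(1,8), heading=135, pen down
FD 3: (1,8) -> (-1.121,10.121) [heading=135, draw]
RT 30: heading 135 -> 105
LT 90: heading 105 -> 195
FD 1: (-1.121,10.121) -> (-2.087,9.863) [heading=195, draw]
LT 90: heading 195 -> 285
REPEAT 2 [
  -- iteration 1/2 --
  FD 4: (-2.087,9.863) -> (-1.052,5.999) [heading=285, draw]
  BK 14: (-1.052,5.999) -> (-4.675,19.522) [heading=285, draw]
  -- iteration 2/2 --
  FD 4: (-4.675,19.522) -> (-3.64,15.658) [heading=285, draw]
  BK 14: (-3.64,15.658) -> (-7.264,29.181) [heading=285, draw]
]
LT 144: heading 285 -> 69
RT 45: heading 69 -> 24
LT 242: heading 24 -> 266
LT 45: heading 266 -> 311
LT 72: heading 311 -> 23
Final: pos=(-7.264,29.181), heading=23, 6 segment(s) drawn

Segment lengths:
  seg 1: (1,8) -> (-1.121,10.121), length = 3
  seg 2: (-1.121,10.121) -> (-2.087,9.863), length = 1
  seg 3: (-2.087,9.863) -> (-1.052,5.999), length = 4
  seg 4: (-1.052,5.999) -> (-4.675,19.522), length = 14
  seg 5: (-4.675,19.522) -> (-3.64,15.658), length = 4
  seg 6: (-3.64,15.658) -> (-7.264,29.181), length = 14
Total = 40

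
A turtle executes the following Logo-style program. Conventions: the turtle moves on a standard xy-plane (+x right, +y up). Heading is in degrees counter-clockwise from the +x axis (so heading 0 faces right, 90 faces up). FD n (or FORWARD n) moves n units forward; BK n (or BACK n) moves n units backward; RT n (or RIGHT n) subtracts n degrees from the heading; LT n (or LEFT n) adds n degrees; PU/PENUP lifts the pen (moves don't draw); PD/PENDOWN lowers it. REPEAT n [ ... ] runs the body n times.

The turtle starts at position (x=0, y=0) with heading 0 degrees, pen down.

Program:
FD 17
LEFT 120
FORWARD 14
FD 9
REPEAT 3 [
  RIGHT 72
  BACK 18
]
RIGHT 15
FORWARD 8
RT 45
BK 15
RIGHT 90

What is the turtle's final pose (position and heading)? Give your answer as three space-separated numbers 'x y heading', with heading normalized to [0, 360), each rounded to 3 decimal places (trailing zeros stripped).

Executing turtle program step by step:
Start: pos=(0,0), heading=0, pen down
FD 17: (0,0) -> (17,0) [heading=0, draw]
LT 120: heading 0 -> 120
FD 14: (17,0) -> (10,12.124) [heading=120, draw]
FD 9: (10,12.124) -> (5.5,19.919) [heading=120, draw]
REPEAT 3 [
  -- iteration 1/3 --
  RT 72: heading 120 -> 48
  BK 18: (5.5,19.919) -> (-6.544,6.542) [heading=48, draw]
  -- iteration 2/3 --
  RT 72: heading 48 -> 336
  BK 18: (-6.544,6.542) -> (-22.988,13.863) [heading=336, draw]
  -- iteration 3/3 --
  RT 72: heading 336 -> 264
  BK 18: (-22.988,13.863) -> (-21.107,31.765) [heading=264, draw]
]
RT 15: heading 264 -> 249
FD 8: (-21.107,31.765) -> (-23.974,24.296) [heading=249, draw]
RT 45: heading 249 -> 204
BK 15: (-23.974,24.296) -> (-10.27,30.397) [heading=204, draw]
RT 90: heading 204 -> 114
Final: pos=(-10.27,30.397), heading=114, 8 segment(s) drawn

Answer: -10.27 30.397 114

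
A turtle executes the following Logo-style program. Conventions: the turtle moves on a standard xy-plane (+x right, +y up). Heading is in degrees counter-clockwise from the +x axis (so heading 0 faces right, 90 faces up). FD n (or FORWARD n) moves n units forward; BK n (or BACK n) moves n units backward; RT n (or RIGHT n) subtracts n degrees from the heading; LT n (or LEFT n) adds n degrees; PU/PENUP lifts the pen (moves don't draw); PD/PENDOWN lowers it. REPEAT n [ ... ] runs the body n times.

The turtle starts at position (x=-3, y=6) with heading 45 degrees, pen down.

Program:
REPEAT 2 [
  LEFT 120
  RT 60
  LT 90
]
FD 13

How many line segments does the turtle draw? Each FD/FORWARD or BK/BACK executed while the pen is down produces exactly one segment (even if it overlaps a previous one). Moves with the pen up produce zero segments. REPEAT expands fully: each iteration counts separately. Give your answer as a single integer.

Answer: 1

Derivation:
Executing turtle program step by step:
Start: pos=(-3,6), heading=45, pen down
REPEAT 2 [
  -- iteration 1/2 --
  LT 120: heading 45 -> 165
  RT 60: heading 165 -> 105
  LT 90: heading 105 -> 195
  -- iteration 2/2 --
  LT 120: heading 195 -> 315
  RT 60: heading 315 -> 255
  LT 90: heading 255 -> 345
]
FD 13: (-3,6) -> (9.557,2.635) [heading=345, draw]
Final: pos=(9.557,2.635), heading=345, 1 segment(s) drawn
Segments drawn: 1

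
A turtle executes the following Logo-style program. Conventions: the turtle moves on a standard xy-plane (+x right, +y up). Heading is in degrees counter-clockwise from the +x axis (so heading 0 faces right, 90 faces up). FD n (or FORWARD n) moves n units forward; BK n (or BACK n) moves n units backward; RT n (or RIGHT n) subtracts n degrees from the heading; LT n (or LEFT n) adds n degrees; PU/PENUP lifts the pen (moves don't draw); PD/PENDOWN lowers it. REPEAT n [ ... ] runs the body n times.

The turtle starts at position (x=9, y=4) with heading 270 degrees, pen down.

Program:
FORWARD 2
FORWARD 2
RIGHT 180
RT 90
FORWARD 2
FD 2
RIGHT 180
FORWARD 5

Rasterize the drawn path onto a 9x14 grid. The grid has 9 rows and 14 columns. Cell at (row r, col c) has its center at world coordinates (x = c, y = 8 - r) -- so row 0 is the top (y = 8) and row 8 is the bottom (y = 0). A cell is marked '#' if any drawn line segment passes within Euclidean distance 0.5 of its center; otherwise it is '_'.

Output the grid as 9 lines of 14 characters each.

Answer: ______________
______________
______________
______________
_________#____
_________#____
_________#____
_________#____
________######

Derivation:
Segment 0: (9,4) -> (9,2)
Segment 1: (9,2) -> (9,0)
Segment 2: (9,0) -> (11,0)
Segment 3: (11,0) -> (13,0)
Segment 4: (13,0) -> (8,-0)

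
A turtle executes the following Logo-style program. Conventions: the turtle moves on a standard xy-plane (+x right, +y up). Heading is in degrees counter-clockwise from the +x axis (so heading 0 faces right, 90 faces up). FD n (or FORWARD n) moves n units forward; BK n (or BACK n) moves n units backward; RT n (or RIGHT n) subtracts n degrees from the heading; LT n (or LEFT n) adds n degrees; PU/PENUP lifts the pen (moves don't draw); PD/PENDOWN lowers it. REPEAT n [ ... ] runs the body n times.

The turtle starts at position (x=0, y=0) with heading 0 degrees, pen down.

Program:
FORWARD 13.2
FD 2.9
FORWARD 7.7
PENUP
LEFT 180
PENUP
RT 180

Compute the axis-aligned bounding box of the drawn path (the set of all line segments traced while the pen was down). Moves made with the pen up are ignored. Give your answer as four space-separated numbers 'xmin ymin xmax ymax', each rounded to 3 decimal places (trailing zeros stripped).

Answer: 0 0 23.8 0

Derivation:
Executing turtle program step by step:
Start: pos=(0,0), heading=0, pen down
FD 13.2: (0,0) -> (13.2,0) [heading=0, draw]
FD 2.9: (13.2,0) -> (16.1,0) [heading=0, draw]
FD 7.7: (16.1,0) -> (23.8,0) [heading=0, draw]
PU: pen up
LT 180: heading 0 -> 180
PU: pen up
RT 180: heading 180 -> 0
Final: pos=(23.8,0), heading=0, 3 segment(s) drawn

Segment endpoints: x in {0, 13.2, 16.1, 23.8}, y in {0}
xmin=0, ymin=0, xmax=23.8, ymax=0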